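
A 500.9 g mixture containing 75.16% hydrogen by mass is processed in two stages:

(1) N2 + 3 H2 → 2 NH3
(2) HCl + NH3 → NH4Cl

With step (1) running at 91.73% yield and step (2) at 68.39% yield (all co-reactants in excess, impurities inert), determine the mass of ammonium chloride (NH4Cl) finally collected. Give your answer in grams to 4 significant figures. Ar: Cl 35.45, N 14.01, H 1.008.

4178 g

Pure H2 = 500.9 × 0.7516 = 376.48 g.
M(H2) = 2(1.008) = 2.016 g/mol.
M(NH4Cl) = 14.01 + 4(1.008) + 35.45 = 53.492 g/mol.
n(H2) = 376.48 / 2.016 = 186.74 mol.
Step 1 (H2:NH3 = 3:2): theoretical n(NH3) = 124.50 mol; at 91.73% yield, n(NH3) = 114.20 mol.
Step 2 (NH3:NH4Cl = 1:1): theoretical n(NH4Cl) = 114.20 mol, so theoretical mass = 114.20 × 53.492 = 6108.8 g.
At 68.39% yield, actual mass of NH4Cl = 6108.8 × 0.6839 = 4177.8 g.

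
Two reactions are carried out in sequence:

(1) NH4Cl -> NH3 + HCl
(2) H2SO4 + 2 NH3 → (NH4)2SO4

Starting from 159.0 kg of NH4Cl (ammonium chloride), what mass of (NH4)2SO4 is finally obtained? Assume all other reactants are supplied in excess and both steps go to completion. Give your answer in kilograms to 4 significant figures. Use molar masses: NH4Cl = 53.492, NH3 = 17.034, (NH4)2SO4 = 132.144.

196.4 kg

159.0 kg = 159000 g.
n(NH4Cl) = 159000 / 53.492 = 2972.4 mol.
Step 1 gives a 1:1 ratio of NH4Cl to NH3, so n(NH3) = 2972.4 mol.
In step 2 the NH3:(NH4)2SO4 ratio is 2:1, so n((NH4)2SO4) = 1486.2 mol.
Mass of (NH4)2SO4 = 1486.2 × 132.144 = 196390 g = 196.4 kg.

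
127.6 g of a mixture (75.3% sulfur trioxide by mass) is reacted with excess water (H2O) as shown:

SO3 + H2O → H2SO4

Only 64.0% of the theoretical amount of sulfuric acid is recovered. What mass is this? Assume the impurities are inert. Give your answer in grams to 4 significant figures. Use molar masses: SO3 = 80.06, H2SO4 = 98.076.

Pure SO3 available = 127.6 g × 0.753 = 96.083 g.
n(SO3) = 96.083 g / 80.06 g/mol = 1.2001 mol.
From the equation the SO3:H2SO4 mole ratio is 1:1, so n(H2SO4) = 1.2001 × 1/1 = 1.2001 mol.
Mass of H2SO4 = 1.2001 mol × 98.076 g/mol = 117.70 g.
Actual mass collected = 117.70 g × 0.640 = 75.331 g.

75.33 g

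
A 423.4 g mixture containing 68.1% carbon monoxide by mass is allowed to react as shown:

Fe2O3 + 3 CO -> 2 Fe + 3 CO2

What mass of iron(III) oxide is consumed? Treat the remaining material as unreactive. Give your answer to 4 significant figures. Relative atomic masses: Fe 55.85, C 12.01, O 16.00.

548.0 g

Mass of pure CO = 423.4 g × 0.681 = 288.34 g.
M(CO) = 12.01 + 16.00 = 28.01 g/mol.
M(Fe2O3) = 2(55.85) + 3(16.00) = 159.70 g/mol.
n(CO) = 288.34 g / 28.01 g/mol = 10.294 mol.
From the equation the CO:Fe2O3 mole ratio is 3:1, so n(Fe2O3) = 10.294 × 1/3 = 3.4313 mol.
Mass of Fe2O3 = 3.4313 mol × 159.70 g/mol = 547.98 g.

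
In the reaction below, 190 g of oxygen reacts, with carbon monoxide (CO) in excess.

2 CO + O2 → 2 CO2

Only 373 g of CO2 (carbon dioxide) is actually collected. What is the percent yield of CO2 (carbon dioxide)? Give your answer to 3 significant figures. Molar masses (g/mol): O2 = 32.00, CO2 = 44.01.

n(O2) = 190.0 g / 32.00 g/mol = 5.938 mol.
From the equation the O2:CO2 mole ratio is 1:2, so n(CO2) = 5.938 × 2/1 = 11.88 mol.
Mass of CO2 = 11.88 mol × 44.01 g/mol = 522.6 g.
This is the theoretical yield. Percent yield = 373 g / 522.6 g × 100% = 71.37%.

71.4 %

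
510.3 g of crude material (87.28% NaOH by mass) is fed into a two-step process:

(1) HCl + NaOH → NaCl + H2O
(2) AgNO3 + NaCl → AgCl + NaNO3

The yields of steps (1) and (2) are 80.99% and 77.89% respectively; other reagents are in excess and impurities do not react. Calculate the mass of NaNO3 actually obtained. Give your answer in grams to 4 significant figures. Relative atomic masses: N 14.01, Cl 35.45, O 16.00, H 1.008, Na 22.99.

Pure NaOH = 510.3 × 0.8728 = 445.39 g.
M(NaOH) = 22.99 + 16.00 + 1.008 = 39.998 g/mol.
M(NaNO3) = 22.99 + 14.01 + 3(16.00) = 85.00 g/mol.
n(NaOH) = 445.39 / 39.998 = 11.135 mol.
Step 1 (NaOH:NaCl = 1:1): theoretical n(NaCl) = 11.135 mol; at 80.99% yield, n(NaCl) = 9.0185 mol.
Step 2 (NaCl:NaNO3 = 1:1): theoretical n(NaNO3) = 9.0185 mol, so theoretical mass = 9.0185 × 85.00 = 766.57 g.
At 77.89% yield, actual mass of NaNO3 = 766.57 × 0.7789 = 597.08 g.

597.1 g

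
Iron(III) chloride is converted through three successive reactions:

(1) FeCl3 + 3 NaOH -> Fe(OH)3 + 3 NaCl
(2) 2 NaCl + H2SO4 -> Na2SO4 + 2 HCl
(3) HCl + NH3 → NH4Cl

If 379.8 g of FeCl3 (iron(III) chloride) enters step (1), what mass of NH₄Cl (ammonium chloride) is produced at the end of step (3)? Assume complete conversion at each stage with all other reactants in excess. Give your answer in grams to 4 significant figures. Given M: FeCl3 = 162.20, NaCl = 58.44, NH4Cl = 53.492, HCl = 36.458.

n(FeCl3) = 379.8 / 162.20 = 2.3416 mol.
Reaction (1): FeCl3→NaCl ratio 1:3 ⇒ n(NaCl) = 7.0247 mol.
Reaction (2): NaCl→HCl ratio 2:2 ⇒ n(HCl) = 7.0247 mol.
Reaction (3): HCl→NH4Cl ratio 1:1 ⇒ n(NH4Cl) = 7.0247 mol.
Mass of NH4Cl = 7.0247 × 53.492 = 375.76 g.

375.8 g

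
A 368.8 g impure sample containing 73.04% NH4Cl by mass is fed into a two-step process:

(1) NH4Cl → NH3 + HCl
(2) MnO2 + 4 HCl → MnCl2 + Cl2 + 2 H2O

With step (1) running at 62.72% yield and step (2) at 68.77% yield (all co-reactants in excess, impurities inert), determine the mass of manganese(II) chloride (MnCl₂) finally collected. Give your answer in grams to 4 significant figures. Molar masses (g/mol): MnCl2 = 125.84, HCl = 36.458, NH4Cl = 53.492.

68.33 g

Pure NH4Cl = 368.8 × 0.7304 = 269.37 g.
n(NH4Cl) = 269.37 / 53.492 = 5.0357 mol.
Step 1 (NH4Cl:HCl = 1:1): theoretical n(HCl) = 5.0357 mol; at 62.72% yield, n(HCl) = 3.1584 mol.
Step 2 (HCl:MnCl2 = 4:1): theoretical n(MnCl2) = 0.78960 mol, so theoretical mass = 0.78960 × 125.84 = 99.364 g.
At 68.77% yield, actual mass of MnCl2 = 99.364 × 0.6877 = 68.332 g.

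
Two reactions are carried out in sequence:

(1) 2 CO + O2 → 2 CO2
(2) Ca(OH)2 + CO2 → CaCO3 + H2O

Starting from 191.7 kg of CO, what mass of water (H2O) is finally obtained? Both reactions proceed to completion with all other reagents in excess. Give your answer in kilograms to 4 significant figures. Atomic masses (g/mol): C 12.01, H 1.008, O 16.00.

M(CO) = 12.01 + 16.00 = 28.01 g/mol.
M(H2O) = 2(1.008) + 16.00 = 18.016 g/mol.
191.7 kg = 191700 g.
n(CO) = 191700 / 28.01 = 6844.0 mol.
Step 1 gives a 2:2 ratio of CO to CO2, so n(CO2) = 6844.0 mol.
In step 2 the CO2:H2O ratio is 1:1, so n(H2O) = 6844.0 mol.
Mass of H2O = 6844.0 × 18.016 = 123300 g = 123.3 kg.

123.3 kg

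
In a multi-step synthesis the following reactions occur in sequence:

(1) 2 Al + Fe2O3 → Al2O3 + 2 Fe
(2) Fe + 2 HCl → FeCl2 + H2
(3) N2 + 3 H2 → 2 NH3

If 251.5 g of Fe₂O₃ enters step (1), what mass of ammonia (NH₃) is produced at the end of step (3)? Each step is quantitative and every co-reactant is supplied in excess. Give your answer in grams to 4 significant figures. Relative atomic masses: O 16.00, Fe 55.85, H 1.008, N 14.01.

35.77 g

M(Fe2O3) = 2(55.85) + 3(16.00) = 159.70 g/mol.
M(NH3) = 14.01 + 3(1.008) = 17.034 g/mol.
n(Fe2O3) = 251.5 / 159.70 = 1.5748 mol.
Reaction (1): Fe2O3→Fe ratio 1:2 ⇒ n(Fe) = 3.1497 mol.
Reaction (2): Fe→H2 ratio 1:1 ⇒ n(H2) = 3.1497 mol.
Reaction (3): H2→NH3 ratio 3:2 ⇒ n(NH3) = 2.0998 mol.
Mass of NH3 = 2.0998 × 17.034 = 35.767 g.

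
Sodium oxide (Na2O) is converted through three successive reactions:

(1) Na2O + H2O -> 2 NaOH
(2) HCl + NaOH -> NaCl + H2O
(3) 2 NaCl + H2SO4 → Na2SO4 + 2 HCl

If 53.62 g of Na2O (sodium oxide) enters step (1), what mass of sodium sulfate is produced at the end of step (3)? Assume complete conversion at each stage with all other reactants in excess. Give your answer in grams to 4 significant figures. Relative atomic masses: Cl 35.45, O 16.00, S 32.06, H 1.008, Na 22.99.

122.9 g

M(Na2O) = 2(22.99) + 16.00 = 61.98 g/mol.
M(Na2SO4) = 2(22.99) + 32.06 + 4(16.00) = 142.04 g/mol.
n(Na2O) = 53.62 / 61.98 = 0.86512 mol.
Reaction (1): Na2O→NaOH ratio 1:2 ⇒ n(NaOH) = 1.7302 mol.
Reaction (2): NaOH→NaCl ratio 1:1 ⇒ n(NaCl) = 1.7302 mol.
Reaction (3): NaCl→Na2SO4 ratio 2:1 ⇒ n(Na2SO4) = 0.86512 mol.
Mass of Na2SO4 = 0.86512 × 142.04 = 122.88 g.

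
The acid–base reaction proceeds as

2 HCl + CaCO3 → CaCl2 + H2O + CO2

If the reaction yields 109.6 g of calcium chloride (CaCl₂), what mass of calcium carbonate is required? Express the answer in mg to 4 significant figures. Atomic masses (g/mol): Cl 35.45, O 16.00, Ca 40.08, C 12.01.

98850 mg

M(CaCl2) = 40.08 + 2(35.45) = 110.98 g/mol.
M(CaCO3) = 40.08 + 12.01 + 3(16.00) = 100.09 g/mol.
n(CaCl2) = 109.60 g / 110.98 g/mol = 0.98757 mol.
From the equation the CaCl2:CaCO3 mole ratio is 1:1, so n(CaCO3) = 0.98757 × 1/1 = 0.98757 mol.
Mass of CaCO3 = 0.98757 mol × 100.09 g/mol = 98.845 g.
Converting to mg: 98.845 g = 98850 mg.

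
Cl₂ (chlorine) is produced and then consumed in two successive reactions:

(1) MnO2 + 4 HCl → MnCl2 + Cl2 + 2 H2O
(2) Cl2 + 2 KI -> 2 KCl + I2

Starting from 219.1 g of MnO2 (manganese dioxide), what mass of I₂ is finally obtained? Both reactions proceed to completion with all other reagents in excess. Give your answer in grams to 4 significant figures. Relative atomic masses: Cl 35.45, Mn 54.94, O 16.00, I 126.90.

M(MnO2) = 54.94 + 2(16.00) = 86.94 g/mol.
M(I2) = 2(126.90) = 253.80 g/mol.
n(MnO2) = 219.10 / 86.94 = 2.5201 mol.
Step 1 gives a 1:1 ratio of MnO2 to Cl2, so n(Cl2) = 2.5201 mol.
In step 2 the Cl2:I2 ratio is 1:1, so n(I2) = 2.5201 mol.
Mass of I2 = 2.5201 × 253.80 = 639.61 g.

639.6 g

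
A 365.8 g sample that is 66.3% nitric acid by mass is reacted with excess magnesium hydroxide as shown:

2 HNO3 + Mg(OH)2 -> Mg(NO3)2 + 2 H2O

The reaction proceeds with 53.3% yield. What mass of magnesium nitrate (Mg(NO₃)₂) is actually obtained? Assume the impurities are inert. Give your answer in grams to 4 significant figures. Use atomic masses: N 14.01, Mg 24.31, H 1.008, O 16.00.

152.1 g

Pure HNO3 available = 365.8 g × 0.663 = 242.53 g.
M(HNO3) = 1.008 + 14.01 + 3(16.00) = 63.018 g/mol.
M(Mg(NO3)2) = 24.31 + 2(14.01) + 6(16.00) = 148.33 g/mol.
n(HNO3) = 242.53 g / 63.018 g/mol = 3.8485 mol.
From the equation the HNO3:Mg(NO3)2 mole ratio is 2:1, so n(Mg(NO3)2) = 3.8485 × 1/2 = 1.9243 mol.
Mass of Mg(NO3)2 = 1.9243 mol × 148.33 g/mol = 285.42 g.
Actual mass collected = 285.42 g × 0.533 = 152.13 g.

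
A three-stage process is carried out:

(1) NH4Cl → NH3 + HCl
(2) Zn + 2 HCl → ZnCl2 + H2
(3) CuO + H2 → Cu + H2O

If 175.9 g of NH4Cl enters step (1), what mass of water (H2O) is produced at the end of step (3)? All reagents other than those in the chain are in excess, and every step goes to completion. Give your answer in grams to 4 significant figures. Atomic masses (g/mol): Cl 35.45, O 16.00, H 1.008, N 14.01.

29.62 g

M(NH4Cl) = 14.01 + 4(1.008) + 35.45 = 53.492 g/mol.
M(H2O) = 2(1.008) + 16.00 = 18.016 g/mol.
n(NH4Cl) = 175.9 / 53.492 = 3.2883 mol.
Reaction (1): NH4Cl→HCl ratio 1:1 ⇒ n(HCl) = 3.2883 mol.
Reaction (2): HCl→H2 ratio 2:1 ⇒ n(H2) = 1.6442 mol.
Reaction (3): H2→H2O ratio 1:1 ⇒ n(H2O) = 1.6442 mol.
Mass of H2O = 1.6442 × 18.016 = 29.621 g.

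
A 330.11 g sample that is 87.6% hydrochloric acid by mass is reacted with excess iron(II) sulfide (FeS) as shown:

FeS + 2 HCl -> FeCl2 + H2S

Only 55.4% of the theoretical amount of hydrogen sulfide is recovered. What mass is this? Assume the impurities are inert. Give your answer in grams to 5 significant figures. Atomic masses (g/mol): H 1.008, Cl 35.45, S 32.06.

74.868 g

Pure HCl available = 330.11 g × 0.876 = 289.176 g.
M(HCl) = 1.008 + 35.45 = 36.458 g/mol.
M(H2S) = 2(1.008) + 32.06 = 34.076 g/mol.
n(HCl) = 289.176 g / 36.458 g/mol = 7.93177 mol.
From the equation the HCl:H2S mole ratio is 2:1, so n(H2S) = 7.93177 × 1/2 = 3.96588 mol.
Mass of H2S = 3.96588 mol × 34.076 g/mol = 135.141 g.
Actual mass collected = 135.141 g × 0.554 = 74.8684 g.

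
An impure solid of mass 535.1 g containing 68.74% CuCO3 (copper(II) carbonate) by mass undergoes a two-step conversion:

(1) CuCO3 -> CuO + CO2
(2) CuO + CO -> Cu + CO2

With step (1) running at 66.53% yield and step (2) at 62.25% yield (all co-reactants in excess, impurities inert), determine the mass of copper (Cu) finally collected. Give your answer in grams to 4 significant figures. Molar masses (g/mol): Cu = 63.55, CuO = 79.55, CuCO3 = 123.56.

78.35 g

Pure CuCO3 = 535.1 × 0.6874 = 367.83 g.
n(CuCO3) = 367.83 / 123.56 = 2.9769 mol.
Step 1 (CuCO3:CuO = 1:1): theoretical n(CuO) = 2.9769 mol; at 66.53% yield, n(CuO) = 1.9805 mol.
Step 2 (CuO:Cu = 1:1): theoretical n(Cu) = 1.9805 mol, so theoretical mass = 1.9805 × 63.55 = 125.86 g.
At 62.25% yield, actual mass of Cu = 125.86 × 0.6225 = 78.350 g.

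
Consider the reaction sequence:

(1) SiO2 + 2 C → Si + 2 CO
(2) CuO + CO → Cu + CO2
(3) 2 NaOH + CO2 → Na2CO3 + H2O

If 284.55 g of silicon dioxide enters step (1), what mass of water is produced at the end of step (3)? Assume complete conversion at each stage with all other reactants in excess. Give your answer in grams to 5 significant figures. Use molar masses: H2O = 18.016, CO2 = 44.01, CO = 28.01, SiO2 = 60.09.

170.63 g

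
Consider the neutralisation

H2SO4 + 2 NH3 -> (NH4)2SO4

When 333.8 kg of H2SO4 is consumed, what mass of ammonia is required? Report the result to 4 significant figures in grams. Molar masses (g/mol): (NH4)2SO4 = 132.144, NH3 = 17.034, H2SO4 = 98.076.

115900 g

Convert: 333.8 kg = 333800 g.
n(H2SO4) = 333800 g / 98.076 g/mol = 3403.5 mol.
From the equation the H2SO4:NH3 mole ratio is 1:2, so n(NH3) = 3403.5 × 2/1 = 6807.0 mol.
Mass of NH3 = 6807.0 mol × 17.034 g/mol = 115950 g.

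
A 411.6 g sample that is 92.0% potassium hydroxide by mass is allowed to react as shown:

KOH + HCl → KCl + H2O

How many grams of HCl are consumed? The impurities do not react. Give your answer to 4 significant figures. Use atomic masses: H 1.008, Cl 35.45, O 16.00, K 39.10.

Mass of pure KOH = 411.6 g × 0.920 = 378.67 g.
M(KOH) = 39.10 + 16.00 + 1.008 = 56.108 g/mol.
M(HCl) = 1.008 + 35.45 = 36.458 g/mol.
n(KOH) = 378.67 g / 56.108 g/mol = 6.7490 mol.
From the equation the KOH:HCl mole ratio is 1:1, so n(HCl) = 6.7490 × 1/1 = 6.7490 mol.
Mass of HCl = 6.7490 mol × 36.458 g/mol = 246.05 g.

246.1 g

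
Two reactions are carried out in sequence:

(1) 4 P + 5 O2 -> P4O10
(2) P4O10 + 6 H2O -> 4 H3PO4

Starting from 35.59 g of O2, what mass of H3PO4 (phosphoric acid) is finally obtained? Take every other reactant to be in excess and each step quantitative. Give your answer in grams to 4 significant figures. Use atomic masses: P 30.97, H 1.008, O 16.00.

M(O2) = 2(16.00) = 32.00 g/mol.
M(H3PO4) = 3(1.008) + 30.97 + 4(16.00) = 97.994 g/mol.
n(O2) = 35.590 / 32.00 = 1.1122 mol.
Step 1 gives a 5:1 ratio of O2 to P4O10, so n(P4O10) = 0.22244 mol.
In step 2 the P4O10:H3PO4 ratio is 1:4, so n(H3PO4) = 0.88975 mol.
Mass of H3PO4 = 0.88975 × 97.994 = 87.190 g.

87.19 g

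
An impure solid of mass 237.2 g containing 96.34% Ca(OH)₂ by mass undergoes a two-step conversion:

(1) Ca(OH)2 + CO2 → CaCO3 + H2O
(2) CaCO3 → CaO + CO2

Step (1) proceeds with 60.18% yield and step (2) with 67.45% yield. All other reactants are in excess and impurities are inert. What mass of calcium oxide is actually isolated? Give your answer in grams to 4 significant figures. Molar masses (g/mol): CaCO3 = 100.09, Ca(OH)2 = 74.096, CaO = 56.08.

70.21 g

Pure Ca(OH)2 = 237.2 × 0.9634 = 228.52 g.
n(Ca(OH)2) = 228.52 / 74.096 = 3.0841 mol.
Step 1 (Ca(OH)2:CaCO3 = 1:1): theoretical n(CaCO3) = 3.0841 mol; at 60.18% yield, n(CaCO3) = 1.8560 mol.
Step 2 (CaCO3:CaO = 1:1): theoretical n(CaO) = 1.8560 mol, so theoretical mass = 1.8560 × 56.08 = 104.08 g.
At 67.45% yield, actual mass of CaO = 104.08 × 0.6745 = 70.205 g.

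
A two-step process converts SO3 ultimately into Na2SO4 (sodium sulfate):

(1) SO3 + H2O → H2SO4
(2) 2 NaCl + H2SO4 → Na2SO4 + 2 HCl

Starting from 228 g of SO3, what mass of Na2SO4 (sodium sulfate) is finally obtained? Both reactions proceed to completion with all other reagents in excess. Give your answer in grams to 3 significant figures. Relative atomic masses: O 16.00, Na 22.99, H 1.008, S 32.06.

405 g

M(SO3) = 32.06 + 3(16.00) = 80.06 g/mol.
M(Na2SO4) = 2(22.99) + 32.06 + 4(16.00) = 142.04 g/mol.
n(SO3) = 228.0 / 80.06 = 2.848 mol.
Step 1 gives a 1:1 ratio of SO3 to H2SO4, so n(H2SO4) = 2.848 mol.
In step 2 the H2SO4:Na2SO4 ratio is 1:1, so n(Na2SO4) = 2.848 mol.
Mass of Na2SO4 = 2.848 × 142.04 = 404.5 g.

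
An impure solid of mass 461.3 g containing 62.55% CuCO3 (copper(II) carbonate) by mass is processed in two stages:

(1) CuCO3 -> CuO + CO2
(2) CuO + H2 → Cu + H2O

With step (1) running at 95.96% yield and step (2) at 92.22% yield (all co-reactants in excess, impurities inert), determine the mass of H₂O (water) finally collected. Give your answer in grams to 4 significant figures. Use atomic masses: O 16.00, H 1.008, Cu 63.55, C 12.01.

Pure CuCO3 = 461.3 × 0.6255 = 288.54 g.
M(CuCO3) = 63.55 + 12.01 + 3(16.00) = 123.56 g/mol.
M(H2O) = 2(1.008) + 16.00 = 18.016 g/mol.
n(CuCO3) = 288.54 / 123.56 = 2.3352 mol.
Step 1 (CuCO3:CuO = 1:1): theoretical n(CuO) = 2.3352 mol; at 95.96% yield, n(CuO) = 2.2409 mol.
Step 2 (CuO:H2O = 1:1): theoretical n(H2O) = 2.2409 mol, so theoretical mass = 2.2409 × 18.016 = 40.372 g.
At 92.22% yield, actual mass of H2O = 40.372 × 0.9222 = 37.231 g.

37.23 g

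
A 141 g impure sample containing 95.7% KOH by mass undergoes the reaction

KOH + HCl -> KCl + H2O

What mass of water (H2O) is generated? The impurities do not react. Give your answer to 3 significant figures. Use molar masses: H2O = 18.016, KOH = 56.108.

43.3 g

Mass of pure KOH = 141 g × 0.957 = 134.9 g.
n(KOH) = 134.9 g / 56.108 g/mol = 2.405 mol.
From the equation the KOH:H2O mole ratio is 1:1, so n(H2O) = 2.405 × 1/1 = 2.405 mol.
Mass of H2O = 2.405 mol × 18.016 g/mol = 43.33 g.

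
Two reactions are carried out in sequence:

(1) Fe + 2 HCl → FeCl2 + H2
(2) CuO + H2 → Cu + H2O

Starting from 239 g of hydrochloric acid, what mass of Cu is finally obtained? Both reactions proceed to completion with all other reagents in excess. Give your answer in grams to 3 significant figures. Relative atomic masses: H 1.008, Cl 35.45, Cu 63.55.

M(HCl) = 1.008 + 35.45 = 36.458 g/mol.
M(Cu) = 63.55 g/mol.
n(HCl) = 239.0 / 36.458 = 6.555 mol.
Step 1 gives a 2:1 ratio of HCl to H2, so n(H2) = 3.278 mol.
In step 2 the H2:Cu ratio is 1:1, so n(Cu) = 3.278 mol.
Mass of Cu = 3.278 × 63.55 = 208.3 g.

208 g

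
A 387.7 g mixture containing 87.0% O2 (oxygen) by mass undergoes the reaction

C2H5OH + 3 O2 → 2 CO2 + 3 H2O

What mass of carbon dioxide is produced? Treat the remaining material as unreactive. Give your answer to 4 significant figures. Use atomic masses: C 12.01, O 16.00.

309.3 g

Mass of pure O2 = 387.7 g × 0.870 = 337.30 g.
M(O2) = 2(16.00) = 32.00 g/mol.
M(CO2) = 12.01 + 2(16.00) = 44.01 g/mol.
n(O2) = 337.30 g / 32.00 g/mol = 10.541 mol.
From the equation the O2:CO2 mole ratio is 3:2, so n(CO2) = 10.541 × 2/3 = 7.0271 mol.
Mass of CO2 = 7.0271 mol × 44.01 g/mol = 309.26 g.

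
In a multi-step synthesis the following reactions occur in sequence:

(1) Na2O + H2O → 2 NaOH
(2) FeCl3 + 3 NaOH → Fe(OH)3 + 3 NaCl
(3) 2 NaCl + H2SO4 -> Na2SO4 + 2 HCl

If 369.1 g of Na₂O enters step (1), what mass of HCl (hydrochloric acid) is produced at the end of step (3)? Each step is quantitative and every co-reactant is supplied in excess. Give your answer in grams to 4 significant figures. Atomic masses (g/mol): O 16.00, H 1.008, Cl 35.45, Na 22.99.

434.2 g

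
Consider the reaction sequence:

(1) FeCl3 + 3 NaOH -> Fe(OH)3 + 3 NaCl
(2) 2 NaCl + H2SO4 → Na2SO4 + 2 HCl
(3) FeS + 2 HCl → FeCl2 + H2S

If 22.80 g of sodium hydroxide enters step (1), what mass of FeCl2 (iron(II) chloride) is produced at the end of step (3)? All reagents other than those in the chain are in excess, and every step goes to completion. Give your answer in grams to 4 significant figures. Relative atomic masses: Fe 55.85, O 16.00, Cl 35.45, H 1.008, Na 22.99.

36.13 g

M(NaOH) = 22.99 + 16.00 + 1.008 = 39.998 g/mol.
M(FeCl2) = 55.85 + 2(35.45) = 126.75 g/mol.
n(NaOH) = 22.80 / 39.998 = 0.57003 mol.
Reaction (1): NaOH→NaCl ratio 3:3 ⇒ n(NaCl) = 0.57003 mol.
Reaction (2): NaCl→HCl ratio 2:2 ⇒ n(HCl) = 0.57003 mol.
Reaction (3): HCl→FeCl2 ratio 2:1 ⇒ n(FeCl2) = 0.28501 mol.
Mass of FeCl2 = 0.28501 × 126.75 = 36.126 g.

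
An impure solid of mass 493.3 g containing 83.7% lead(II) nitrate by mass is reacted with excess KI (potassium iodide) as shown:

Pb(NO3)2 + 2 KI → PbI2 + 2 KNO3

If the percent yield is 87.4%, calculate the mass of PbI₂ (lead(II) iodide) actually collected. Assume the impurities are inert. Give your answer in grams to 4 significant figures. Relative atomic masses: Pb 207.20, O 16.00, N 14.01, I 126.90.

502.3 g

Pure Pb(NO3)2 available = 493.3 g × 0.837 = 412.89 g.
M(Pb(NO3)2) = 207.20 + 2(14.01) + 6(16.00) = 331.22 g/mol.
M(PbI2) = 207.20 + 2(126.90) = 461.00 g/mol.
n(Pb(NO3)2) = 412.89 g / 331.22 g/mol = 1.2466 mol.
From the equation the Pb(NO3)2:PbI2 mole ratio is 1:1, so n(PbI2) = 1.2466 × 1/1 = 1.2466 mol.
Mass of PbI2 = 1.2466 mol × 461.00 g/mol = 574.67 g.
Actual mass collected = 574.67 g × 0.874 = 502.26 g.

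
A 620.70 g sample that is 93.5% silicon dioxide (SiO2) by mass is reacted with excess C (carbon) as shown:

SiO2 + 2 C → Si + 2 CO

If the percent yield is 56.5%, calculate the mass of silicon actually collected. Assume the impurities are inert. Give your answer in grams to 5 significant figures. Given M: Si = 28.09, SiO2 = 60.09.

153.28 g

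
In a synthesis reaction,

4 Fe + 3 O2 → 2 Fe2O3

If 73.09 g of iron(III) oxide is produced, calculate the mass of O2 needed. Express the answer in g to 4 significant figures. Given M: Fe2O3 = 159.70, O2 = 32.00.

21.97 g

n(Fe2O3) = 73.090 g / 159.70 g/mol = 0.45767 mol.
From the equation the Fe2O3:O2 mole ratio is 2:3, so n(O2) = 0.45767 × 3/2 = 0.68651 mol.
Mass of O2 = 0.68651 mol × 32.00 g/mol = 21.968 g.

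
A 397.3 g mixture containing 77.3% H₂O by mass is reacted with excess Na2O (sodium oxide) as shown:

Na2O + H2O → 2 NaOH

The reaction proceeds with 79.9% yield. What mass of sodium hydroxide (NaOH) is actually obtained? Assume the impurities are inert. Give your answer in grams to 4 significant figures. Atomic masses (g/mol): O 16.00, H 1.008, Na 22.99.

Pure H2O available = 397.3 g × 0.773 = 307.11 g.
M(H2O) = 2(1.008) + 16.00 = 18.016 g/mol.
M(NaOH) = 22.99 + 16.00 + 1.008 = 39.998 g/mol.
n(H2O) = 307.11 g / 18.016 g/mol = 17.047 mol.
From the equation the H2O:NaOH mole ratio is 1:2, so n(NaOH) = 17.047 × 2/1 = 34.093 mol.
Mass of NaOH = 34.093 mol × 39.998 g/mol = 1363.7 g.
Actual mass collected = 1363.7 g × 0.799 = 1089.6 g.

1090 g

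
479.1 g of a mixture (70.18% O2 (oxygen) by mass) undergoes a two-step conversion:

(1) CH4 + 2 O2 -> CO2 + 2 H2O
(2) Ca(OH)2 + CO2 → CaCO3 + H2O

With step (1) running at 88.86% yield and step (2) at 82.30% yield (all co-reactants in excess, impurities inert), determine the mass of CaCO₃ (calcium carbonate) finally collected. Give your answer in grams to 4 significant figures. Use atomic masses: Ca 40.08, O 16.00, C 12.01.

384.6 g

Pure O2 = 479.1 × 0.7018 = 336.23 g.
M(O2) = 2(16.00) = 32.00 g/mol.
M(CaCO3) = 40.08 + 12.01 + 3(16.00) = 100.09 g/mol.
n(O2) = 336.23 / 32.00 = 10.507 mol.
Step 1 (O2:CO2 = 2:1): theoretical n(CO2) = 5.2536 mol; at 88.86% yield, n(CO2) = 4.6684 mol.
Step 2 (CO2:CaCO3 = 1:1): theoretical n(CaCO3) = 4.6684 mol, so theoretical mass = 4.6684 × 100.09 = 467.26 g.
At 82.30% yield, actual mass of CaCO3 = 467.26 × 0.8230 = 384.55 g.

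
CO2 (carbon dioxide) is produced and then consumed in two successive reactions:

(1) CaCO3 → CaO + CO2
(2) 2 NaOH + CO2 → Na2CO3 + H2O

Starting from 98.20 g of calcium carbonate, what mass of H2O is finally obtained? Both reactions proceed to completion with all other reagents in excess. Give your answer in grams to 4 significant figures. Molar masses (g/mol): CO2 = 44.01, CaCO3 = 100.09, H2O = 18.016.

17.68 g

n(CaCO3) = 98.200 / 100.09 = 0.98112 mol.
Step 1 gives a 1:1 ratio of CaCO3 to CO2, so n(CO2) = 0.98112 mol.
In step 2 the CO2:H2O ratio is 1:1, so n(H2O) = 0.98112 mol.
Mass of H2O = 0.98112 × 18.016 = 17.676 g.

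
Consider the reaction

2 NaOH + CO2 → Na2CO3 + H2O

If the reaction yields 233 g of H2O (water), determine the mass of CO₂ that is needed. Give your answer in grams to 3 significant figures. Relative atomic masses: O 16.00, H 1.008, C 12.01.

569 g

M(H2O) = 2(1.008) + 16.00 = 18.016 g/mol.
M(CO2) = 12.01 + 2(16.00) = 44.01 g/mol.
n(H2O) = 233.0 g / 18.016 g/mol = 12.93 mol.
From the equation the H2O:CO2 mole ratio is 1:1, so n(CO2) = 12.93 × 1/1 = 12.93 mol.
Mass of CO2 = 12.93 mol × 44.01 g/mol = 569.2 g.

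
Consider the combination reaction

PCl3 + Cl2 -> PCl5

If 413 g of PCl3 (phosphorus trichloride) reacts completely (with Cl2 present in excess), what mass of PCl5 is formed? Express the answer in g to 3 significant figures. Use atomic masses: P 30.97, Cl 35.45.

626 g

M(PCl3) = 30.97 + 3(35.45) = 137.32 g/mol.
M(PCl5) = 30.97 + 5(35.45) = 208.22 g/mol.
n(PCl3) = 413.0 g / 137.32 g/mol = 3.008 mol.
From the equation the PCl3:PCl5 mole ratio is 1:1, so n(PCl5) = 3.008 × 1/1 = 3.008 mol.
Mass of PCl5 = 3.008 mol × 208.22 g/mol = 626.2 g.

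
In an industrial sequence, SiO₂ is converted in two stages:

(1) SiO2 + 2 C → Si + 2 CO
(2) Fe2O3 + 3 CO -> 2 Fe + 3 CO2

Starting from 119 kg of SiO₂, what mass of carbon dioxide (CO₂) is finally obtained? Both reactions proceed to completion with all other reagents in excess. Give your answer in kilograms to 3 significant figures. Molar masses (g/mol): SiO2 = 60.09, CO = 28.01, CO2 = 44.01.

119 kg = 119000 g.
n(SiO2) = 119000 / 60.09 = 1980 mol.
Step 1 gives a 1:2 ratio of SiO2 to CO, so n(CO) = 3961 mol.
In step 2 the CO:CO2 ratio is 3:3, so n(CO2) = 3961 mol.
Mass of CO2 = 3961 × 44.01 = 174300 g = 174 kg.

174 kg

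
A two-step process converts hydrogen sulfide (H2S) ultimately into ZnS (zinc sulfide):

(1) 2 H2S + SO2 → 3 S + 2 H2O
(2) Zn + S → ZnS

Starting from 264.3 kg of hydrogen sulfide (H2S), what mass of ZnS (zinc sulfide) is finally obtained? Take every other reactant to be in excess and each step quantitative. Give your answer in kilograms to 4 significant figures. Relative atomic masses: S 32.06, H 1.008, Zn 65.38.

1134 kg

M(H2S) = 2(1.008) + 32.06 = 34.076 g/mol.
M(ZnS) = 65.38 + 32.06 = 97.44 g/mol.
264.3 kg = 264300 g.
n(H2S) = 264300 / 34.076 = 7756.2 mol.
Step 1 gives a 2:3 ratio of H2S to S, so n(S) = 11634 mol.
In step 2 the S:ZnS ratio is 1:1, so n(ZnS) = 11634 mol.
Mass of ZnS = 11634 × 97.44 = 1.1336 × 10^6 g = 1134 kg.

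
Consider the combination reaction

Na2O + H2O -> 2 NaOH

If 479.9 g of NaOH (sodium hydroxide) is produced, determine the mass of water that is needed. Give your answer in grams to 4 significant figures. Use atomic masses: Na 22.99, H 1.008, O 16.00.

108.1 g

M(NaOH) = 22.99 + 16.00 + 1.008 = 39.998 g/mol.
M(H2O) = 2(1.008) + 16.00 = 18.016 g/mol.
n(NaOH) = 479.90 g / 39.998 g/mol = 11.998 mol.
From the equation the NaOH:H2O mole ratio is 2:1, so n(H2O) = 11.998 × 1/2 = 5.9990 mol.
Mass of H2O = 5.9990 mol × 18.016 g/mol = 108.08 g.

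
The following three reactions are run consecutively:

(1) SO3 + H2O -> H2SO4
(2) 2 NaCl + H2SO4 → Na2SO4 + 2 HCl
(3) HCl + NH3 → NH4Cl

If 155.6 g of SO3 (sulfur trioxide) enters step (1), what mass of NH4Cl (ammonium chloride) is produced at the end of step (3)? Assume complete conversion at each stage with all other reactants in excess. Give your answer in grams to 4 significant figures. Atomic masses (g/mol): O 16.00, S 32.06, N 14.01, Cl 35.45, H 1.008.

M(SO3) = 32.06 + 3(16.00) = 80.06 g/mol.
M(NH4Cl) = 14.01 + 4(1.008) + 35.45 = 53.492 g/mol.
n(SO3) = 155.6 / 80.06 = 1.9435 mol.
Reaction (1): SO3→H2SO4 ratio 1:1 ⇒ n(H2SO4) = 1.9435 mol.
Reaction (2): H2SO4→HCl ratio 1:2 ⇒ n(HCl) = 3.8871 mol.
Reaction (3): HCl→NH4Cl ratio 1:1 ⇒ n(NH4Cl) = 3.8871 mol.
Mass of NH4Cl = 3.8871 × 53.492 = 207.93 g.

207.9 g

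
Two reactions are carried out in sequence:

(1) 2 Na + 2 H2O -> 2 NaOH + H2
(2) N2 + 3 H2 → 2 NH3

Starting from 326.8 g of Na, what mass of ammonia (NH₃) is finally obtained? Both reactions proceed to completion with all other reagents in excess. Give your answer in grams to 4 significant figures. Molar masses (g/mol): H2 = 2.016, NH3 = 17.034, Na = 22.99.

n(Na) = 326.80 / 22.99 = 14.215 mol.
Step 1 gives a 2:1 ratio of Na to H2, so n(H2) = 7.1074 mol.
In step 2 the H2:NH3 ratio is 3:2, so n(NH3) = 4.7383 mol.
Mass of NH3 = 4.7383 × 17.034 = 80.712 g.

80.71 g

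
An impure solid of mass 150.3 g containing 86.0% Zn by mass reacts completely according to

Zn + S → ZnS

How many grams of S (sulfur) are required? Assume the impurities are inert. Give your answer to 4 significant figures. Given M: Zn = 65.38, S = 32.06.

63.38 g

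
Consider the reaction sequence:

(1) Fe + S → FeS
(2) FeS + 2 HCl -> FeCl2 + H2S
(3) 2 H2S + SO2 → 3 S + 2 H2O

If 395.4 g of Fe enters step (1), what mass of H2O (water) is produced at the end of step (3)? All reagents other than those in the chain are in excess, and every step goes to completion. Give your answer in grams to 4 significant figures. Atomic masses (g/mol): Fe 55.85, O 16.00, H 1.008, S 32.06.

M(Fe) = 55.85 g/mol.
M(H2O) = 2(1.008) + 16.00 = 18.016 g/mol.
n(Fe) = 395.4 / 55.85 = 7.0797 mol.
Reaction (1): Fe→FeS ratio 1:1 ⇒ n(FeS) = 7.0797 mol.
Reaction (2): FeS→H2S ratio 1:1 ⇒ n(H2S) = 7.0797 mol.
Reaction (3): H2S→H2O ratio 2:2 ⇒ n(H2O) = 7.0797 mol.
Mass of H2O = 7.0797 × 18.016 = 127.55 g.

127.5 g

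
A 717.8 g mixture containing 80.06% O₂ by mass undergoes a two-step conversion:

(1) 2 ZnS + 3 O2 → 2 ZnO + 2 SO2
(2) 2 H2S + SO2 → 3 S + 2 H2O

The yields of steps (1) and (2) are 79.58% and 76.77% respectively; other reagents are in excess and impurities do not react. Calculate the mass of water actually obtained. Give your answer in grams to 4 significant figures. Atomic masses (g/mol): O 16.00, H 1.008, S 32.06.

Pure O2 = 717.8 × 0.8006 = 574.67 g.
M(O2) = 2(16.00) = 32.00 g/mol.
M(H2O) = 2(1.008) + 16.00 = 18.016 g/mol.
n(O2) = 574.67 / 32.00 = 17.958 mol.
Step 1 (O2:SO2 = 3:2): theoretical n(SO2) = 11.972 mol; at 79.58% yield, n(SO2) = 9.5276 mol.
Step 2 (SO2:H2O = 1:2): theoretical n(H2O) = 19.055 mol, so theoretical mass = 19.055 × 18.016 = 343.30 g.
At 76.77% yield, actual mass of H2O = 343.30 × 0.7677 = 263.55 g.

263.5 g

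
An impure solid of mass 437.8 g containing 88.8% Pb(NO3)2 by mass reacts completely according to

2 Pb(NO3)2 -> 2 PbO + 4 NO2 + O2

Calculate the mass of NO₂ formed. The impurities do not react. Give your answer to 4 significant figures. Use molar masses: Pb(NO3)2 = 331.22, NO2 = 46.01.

108.0 g

Mass of pure Pb(NO3)2 = 437.8 g × 0.888 = 388.77 g.
n(Pb(NO3)2) = 388.77 g / 331.22 g/mol = 1.1737 mol.
From the equation the Pb(NO3)2:NO2 mole ratio is 2:4, so n(NO2) = 1.1737 × 4/2 = 2.3475 mol.
Mass of NO2 = 2.3475 mol × 46.01 g/mol = 108.01 g.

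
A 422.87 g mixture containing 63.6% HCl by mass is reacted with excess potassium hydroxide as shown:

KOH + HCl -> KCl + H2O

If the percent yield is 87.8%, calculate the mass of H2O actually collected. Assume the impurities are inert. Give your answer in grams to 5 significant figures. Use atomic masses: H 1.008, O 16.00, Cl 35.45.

116.69 g

Pure HCl available = 422.87 g × 0.636 = 268.945 g.
M(HCl) = 1.008 + 35.45 = 36.458 g/mol.
M(H2O) = 2(1.008) + 16.00 = 18.016 g/mol.
n(HCl) = 268.945 g / 36.458 g/mol = 7.37685 mol.
From the equation the HCl:H2O mole ratio is 1:1, so n(H2O) = 7.37685 × 1/1 = 7.37685 mol.
Mass of H2O = 7.37685 mol × 18.016 g/mol = 132.901 g.
Actual mass collected = 132.901 g × 0.878 = 116.687 g.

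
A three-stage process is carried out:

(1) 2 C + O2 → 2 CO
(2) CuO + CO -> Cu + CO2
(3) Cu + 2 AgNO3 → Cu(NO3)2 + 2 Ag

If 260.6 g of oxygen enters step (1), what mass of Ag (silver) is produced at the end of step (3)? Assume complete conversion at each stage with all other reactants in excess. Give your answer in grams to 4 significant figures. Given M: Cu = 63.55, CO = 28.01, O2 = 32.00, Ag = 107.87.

3514 g

n(O2) = 260.6 / 32.00 = 8.1438 mol.
Reaction (1): O2→CO ratio 1:2 ⇒ n(CO) = 16.288 mol.
Reaction (2): CO→Cu ratio 1:1 ⇒ n(Cu) = 16.288 mol.
Reaction (3): Cu→Ag ratio 1:2 ⇒ n(Ag) = 32.575 mol.
Mass of Ag = 32.575 × 107.87 = 3513.9 g.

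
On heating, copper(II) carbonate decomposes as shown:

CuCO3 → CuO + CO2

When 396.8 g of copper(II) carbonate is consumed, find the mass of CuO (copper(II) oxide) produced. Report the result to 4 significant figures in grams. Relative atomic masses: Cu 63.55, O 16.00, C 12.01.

255.5 g

M(CuCO3) = 63.55 + 12.01 + 3(16.00) = 123.56 g/mol.
M(CuO) = 63.55 + 16.00 = 79.55 g/mol.
n(CuCO3) = 396.80 g / 123.56 g/mol = 3.2114 mol.
From the equation the CuCO3:CuO mole ratio is 1:1, so n(CuO) = 3.2114 × 1/1 = 3.2114 mol.
Mass of CuO = 3.2114 mol × 79.55 g/mol = 255.47 g.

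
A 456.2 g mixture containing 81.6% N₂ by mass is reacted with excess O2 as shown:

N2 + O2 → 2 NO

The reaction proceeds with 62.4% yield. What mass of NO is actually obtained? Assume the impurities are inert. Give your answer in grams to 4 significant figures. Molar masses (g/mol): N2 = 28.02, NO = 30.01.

497.6 g

Pure N2 available = 456.2 g × 0.816 = 372.26 g.
n(N2) = 372.26 g / 28.02 g/mol = 13.285 mol.
From the equation the N2:NO mole ratio is 1:2, so n(NO) = 13.285 × 2/1 = 26.571 mol.
Mass of NO = 26.571 mol × 30.01 g/mol = 797.39 g.
Actual mass collected = 797.39 g × 0.624 = 497.57 g.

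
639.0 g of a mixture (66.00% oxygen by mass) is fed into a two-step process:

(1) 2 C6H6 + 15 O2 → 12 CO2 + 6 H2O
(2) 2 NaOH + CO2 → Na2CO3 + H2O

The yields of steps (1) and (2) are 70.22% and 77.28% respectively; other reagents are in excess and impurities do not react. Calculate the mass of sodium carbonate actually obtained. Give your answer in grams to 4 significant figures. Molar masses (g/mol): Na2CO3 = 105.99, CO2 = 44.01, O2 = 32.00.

606.4 g

Pure O2 = 639.0 × 0.6600 = 421.74 g.
n(O2) = 421.74 / 32.00 = 13.179 mol.
Step 1 (O2:CO2 = 15:12): theoretical n(CO2) = 10.543 mol; at 70.22% yield, n(CO2) = 7.4036 mol.
Step 2 (CO2:Na2CO3 = 1:1): theoretical n(Na2CO3) = 7.4036 mol, so theoretical mass = 7.4036 × 105.99 = 784.71 g.
At 77.28% yield, actual mass of Na2CO3 = 784.71 × 0.7728 = 606.43 g.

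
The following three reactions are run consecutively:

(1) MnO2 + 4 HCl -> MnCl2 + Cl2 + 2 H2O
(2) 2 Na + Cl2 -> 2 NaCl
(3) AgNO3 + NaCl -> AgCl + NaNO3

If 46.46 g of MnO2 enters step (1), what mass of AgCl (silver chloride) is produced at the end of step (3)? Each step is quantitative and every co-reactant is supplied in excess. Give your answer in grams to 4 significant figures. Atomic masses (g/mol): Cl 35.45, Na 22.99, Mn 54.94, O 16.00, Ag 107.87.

M(MnO2) = 54.94 + 2(16.00) = 86.94 g/mol.
M(AgCl) = 107.87 + 35.45 = 143.32 g/mol.
n(MnO2) = 46.46 / 86.94 = 0.53439 mol.
Reaction (1): MnO2→Cl2 ratio 1:1 ⇒ n(Cl2) = 0.53439 mol.
Reaction (2): Cl2→NaCl ratio 1:2 ⇒ n(NaCl) = 1.0688 mol.
Reaction (3): NaCl→AgCl ratio 1:1 ⇒ n(AgCl) = 1.0688 mol.
Mass of AgCl = 1.0688 × 143.32 = 153.18 g.

153.2 g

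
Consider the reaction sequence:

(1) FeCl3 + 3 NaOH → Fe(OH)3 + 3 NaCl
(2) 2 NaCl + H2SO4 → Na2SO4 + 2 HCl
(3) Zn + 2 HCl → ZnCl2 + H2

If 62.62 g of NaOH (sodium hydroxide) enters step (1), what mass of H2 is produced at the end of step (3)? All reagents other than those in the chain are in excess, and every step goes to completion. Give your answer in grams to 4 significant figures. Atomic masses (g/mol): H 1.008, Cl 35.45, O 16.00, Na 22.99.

1.578 g

M(NaOH) = 22.99 + 16.00 + 1.008 = 39.998 g/mol.
M(H2) = 2(1.008) = 2.016 g/mol.
n(NaOH) = 62.62 / 39.998 = 1.5656 mol.
Reaction (1): NaOH→NaCl ratio 3:3 ⇒ n(NaCl) = 1.5656 mol.
Reaction (2): NaCl→HCl ratio 2:2 ⇒ n(HCl) = 1.5656 mol.
Reaction (3): HCl→H2 ratio 2:1 ⇒ n(H2) = 0.78279 mol.
Mass of H2 = 0.78279 × 2.016 = 1.5781 g.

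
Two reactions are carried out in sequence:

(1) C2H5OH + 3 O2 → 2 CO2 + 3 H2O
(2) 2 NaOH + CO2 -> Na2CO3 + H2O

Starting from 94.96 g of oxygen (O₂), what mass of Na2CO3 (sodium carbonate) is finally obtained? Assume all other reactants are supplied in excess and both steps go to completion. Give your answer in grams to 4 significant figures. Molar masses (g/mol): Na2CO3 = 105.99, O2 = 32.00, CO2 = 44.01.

n(O2) = 94.960 / 32.00 = 2.9675 mol.
Step 1 gives a 3:2 ratio of O2 to CO2, so n(CO2) = 1.9783 mol.
In step 2 the CO2:Na2CO3 ratio is 1:1, so n(Na2CO3) = 1.9783 mol.
Mass of Na2CO3 = 1.9783 × 105.99 = 209.68 g.

209.7 g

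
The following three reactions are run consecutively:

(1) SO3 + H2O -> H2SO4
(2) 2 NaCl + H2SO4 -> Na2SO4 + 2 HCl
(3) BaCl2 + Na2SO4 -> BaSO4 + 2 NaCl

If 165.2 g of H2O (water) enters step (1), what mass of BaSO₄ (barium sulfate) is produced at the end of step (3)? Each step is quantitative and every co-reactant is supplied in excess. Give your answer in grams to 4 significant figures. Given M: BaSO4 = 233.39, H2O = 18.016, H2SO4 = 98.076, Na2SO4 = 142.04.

n(H2O) = 165.2 / 18.016 = 9.1696 mol.
Reaction (1): H2O→H2SO4 ratio 1:1 ⇒ n(H2SO4) = 9.1696 mol.
Reaction (2): H2SO4→Na2SO4 ratio 1:1 ⇒ n(Na2SO4) = 9.1696 mol.
Reaction (3): Na2SO4→BaSO4 ratio 1:1 ⇒ n(BaSO4) = 9.1696 mol.
Mass of BaSO4 = 9.1696 × 233.39 = 2140.1 g.

2140 g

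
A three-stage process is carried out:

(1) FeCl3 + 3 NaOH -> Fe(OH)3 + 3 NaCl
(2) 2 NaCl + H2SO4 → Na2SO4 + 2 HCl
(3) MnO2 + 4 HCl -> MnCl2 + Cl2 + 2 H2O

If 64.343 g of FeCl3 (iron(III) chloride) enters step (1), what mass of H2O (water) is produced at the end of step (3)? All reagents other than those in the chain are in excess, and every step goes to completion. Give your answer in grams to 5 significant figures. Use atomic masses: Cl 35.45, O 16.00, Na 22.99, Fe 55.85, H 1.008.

M(FeCl3) = 55.85 + 3(35.45) = 162.20 g/mol.
M(H2O) = 2(1.008) + 16.00 = 18.016 g/mol.
n(FeCl3) = 64.343 / 162.20 = 0.396689 mol.
Reaction (1): FeCl3→NaCl ratio 1:3 ⇒ n(NaCl) = 1.19007 mol.
Reaction (2): NaCl→HCl ratio 2:2 ⇒ n(HCl) = 1.19007 mol.
Reaction (3): HCl→H2O ratio 4:2 ⇒ n(H2O) = 0.595034 mol.
Mass of H2O = 0.595034 × 18.016 = 10.7201 g.

10.720 g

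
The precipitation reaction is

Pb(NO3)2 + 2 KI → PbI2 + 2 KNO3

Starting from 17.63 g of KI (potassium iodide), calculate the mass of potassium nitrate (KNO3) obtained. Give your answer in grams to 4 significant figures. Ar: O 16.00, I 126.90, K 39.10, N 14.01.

10.74 g

M(KI) = 39.10 + 126.90 = 166.00 g/mol.
M(KNO3) = 39.10 + 14.01 + 3(16.00) = 101.11 g/mol.
n(KI) = 17.630 g / 166.00 g/mol = 0.10620 mol.
From the equation the KI:KNO3 mole ratio is 2:2, so n(KNO3) = 0.10620 × 2/2 = 0.10620 mol.
Mass of KNO3 = 0.10620 mol × 101.11 g/mol = 10.738 g.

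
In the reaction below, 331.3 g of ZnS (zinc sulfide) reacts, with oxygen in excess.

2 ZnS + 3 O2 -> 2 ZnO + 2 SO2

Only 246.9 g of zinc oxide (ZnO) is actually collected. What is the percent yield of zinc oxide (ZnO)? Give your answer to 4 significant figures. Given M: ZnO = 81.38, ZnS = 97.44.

n(ZnS) = 331.30 g / 97.44 g/mol = 3.4000 mol.
From the equation the ZnS:ZnO mole ratio is 2:2, so n(ZnO) = 3.4000 × 2/2 = 3.4000 mol.
Mass of ZnO = 3.4000 mol × 81.38 g/mol = 276.70 g.
This is the theoretical yield. Percent yield = 246.9 g / 276.70 g × 100% = 89.232%.

89.23 %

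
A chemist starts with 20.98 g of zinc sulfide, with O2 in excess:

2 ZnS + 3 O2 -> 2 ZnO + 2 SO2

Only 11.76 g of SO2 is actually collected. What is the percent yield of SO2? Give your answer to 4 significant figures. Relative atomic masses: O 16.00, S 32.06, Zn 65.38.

M(ZnS) = 65.38 + 32.06 = 97.44 g/mol.
M(SO2) = 32.06 + 2(16.00) = 64.06 g/mol.
n(ZnS) = 20.980 g / 97.44 g/mol = 0.21531 mol.
From the equation the ZnS:SO2 mole ratio is 2:2, so n(SO2) = 0.21531 × 2/2 = 0.21531 mol.
Mass of SO2 = 0.21531 mol × 64.06 g/mol = 13.793 g.
This is the theoretical yield. Percent yield = 11.76 g / 13.793 g × 100% = 85.261%.

85.26 %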